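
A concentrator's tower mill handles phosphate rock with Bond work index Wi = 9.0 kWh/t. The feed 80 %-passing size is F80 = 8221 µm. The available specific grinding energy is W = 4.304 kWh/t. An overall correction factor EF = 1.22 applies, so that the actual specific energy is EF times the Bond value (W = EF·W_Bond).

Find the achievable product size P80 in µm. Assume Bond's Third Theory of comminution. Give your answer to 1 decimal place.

P80 = 396.4 µm

W = 10·Wi·[P80^(−½) − F80^(−½)]
W_Bond = W / EF = 4.304 / 1.22 = 3.5279 kWh/t
⇒ 1/√P80 = W_Bond/(10·Wi) + 1/√F80
  = 3.5279/(10·9.0) + 1/√8221 = 0.039199 + 0.011029 = 0.050228
P80 = (1/0.050228)² = 19.9094² = 396.38 µm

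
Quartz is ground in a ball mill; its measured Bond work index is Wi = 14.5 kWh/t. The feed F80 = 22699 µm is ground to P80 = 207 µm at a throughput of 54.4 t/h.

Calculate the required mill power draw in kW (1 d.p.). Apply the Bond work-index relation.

Bond: W = 10·Wi·(1/√P80 − 1/√F80)
W = 10·14.5·(1/√207 − 1/√22699) = 10·14.5·(0.062867) = 9.1158 kWh/t
Mill draw = 9.1158 × 54.4 = 495.9 kW

P = 495.9 kW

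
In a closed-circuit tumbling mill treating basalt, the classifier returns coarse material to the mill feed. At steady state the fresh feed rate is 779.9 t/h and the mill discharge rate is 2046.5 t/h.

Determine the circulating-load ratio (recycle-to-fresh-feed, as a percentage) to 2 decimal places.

CL = 162.41 %

Steady state: M = F + R.
R = M − F = 2046.5 − 779.9 = 1266.6 t/h
CL = 100·R/F = 100·1266.6/779.9 = 162.41 %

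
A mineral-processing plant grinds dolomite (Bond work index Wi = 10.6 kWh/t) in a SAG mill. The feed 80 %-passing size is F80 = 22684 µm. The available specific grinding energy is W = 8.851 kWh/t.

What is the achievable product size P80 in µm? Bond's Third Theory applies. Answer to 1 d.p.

W = 10 Wi / √P80 − 10 Wi / √F80
P80^(−½) = W/(10 Wi) + F80^(−½)
  = 8.8510/(10·10.6) + 1/√22684 = 0.083500 + 0.006640 = 0.090140
P80 = (1/0.090140)² = 11.0939² = 123.07 µm

P80 = 123.1 µm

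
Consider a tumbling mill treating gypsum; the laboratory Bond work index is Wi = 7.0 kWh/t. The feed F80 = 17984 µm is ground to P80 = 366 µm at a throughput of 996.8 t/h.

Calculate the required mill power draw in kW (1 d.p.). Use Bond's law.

P = 3126.9 kW

W = 10·Wi·[P80^(−½) − F80^(−½)]
W = 10·7.0·(1/√366 − 1/√17984) = 10·7.0·(0.044814) = 3.1370 kWh/t
Mill draw = 3.1370 × 996.8 = 3126.9 kW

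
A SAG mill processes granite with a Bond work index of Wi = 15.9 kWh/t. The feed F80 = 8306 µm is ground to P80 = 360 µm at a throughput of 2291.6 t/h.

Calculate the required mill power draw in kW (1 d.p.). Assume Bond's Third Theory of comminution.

P = 15205.7 kW

Bond:  W = 10 Wi (1/√P − 1/√F)
W = 10·15.9·(1/√360 − 1/√8306) = 10·15.9·(0.041732) = 6.6354 kWh/t
Mill draw = 6.6354 × 2291.6 = 15205.7 kW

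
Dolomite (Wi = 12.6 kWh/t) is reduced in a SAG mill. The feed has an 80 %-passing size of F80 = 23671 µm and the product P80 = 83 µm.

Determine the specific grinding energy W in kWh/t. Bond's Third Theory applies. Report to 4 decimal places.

W = 10 Wi (1/√P80 − 1/√F80)  [Bond]
1/√83 = 0.109764;  1/√23671 = 0.006500
W = 10·12.6·(0.109764 − 0.006500) = 13.0113 kWh/t

W = 13.0113 kWh/t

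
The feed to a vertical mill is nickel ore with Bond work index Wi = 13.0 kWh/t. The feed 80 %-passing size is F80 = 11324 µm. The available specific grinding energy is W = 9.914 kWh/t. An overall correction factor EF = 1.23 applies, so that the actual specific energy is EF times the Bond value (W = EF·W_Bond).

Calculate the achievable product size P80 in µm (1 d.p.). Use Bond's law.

P80 = 196.2 µm

W = 10 Wi / √P80 − 10 Wi / √F80
W_Bond = W / EF = 9.914 / 1.23 = 8.0602 kWh/t
P80^-0.5 = F80^-0.5 + W_Bond/(10 Wi)
  = 8.0602/(10·13.0) + 1/√11324 = 0.062001 + 0.009397 = 0.071398
P80 = (1/0.071398)² = 14.0059² = 196.17 µm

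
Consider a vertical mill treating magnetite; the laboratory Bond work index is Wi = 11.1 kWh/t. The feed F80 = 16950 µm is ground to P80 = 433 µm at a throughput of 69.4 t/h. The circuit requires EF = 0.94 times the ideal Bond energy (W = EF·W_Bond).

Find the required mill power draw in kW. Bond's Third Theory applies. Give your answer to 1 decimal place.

P = 292.4 kW

W = 10·Wi·[P80^(−½) − F80^(−½)]
W = 10·11.1·(1/√433 − 1/√16950) = 10·11.1·(0.040376) = 4.4817 kWh/t
Apply correction: 4.4817 × 0.94 = 4.2128 kWh/t
P = W·T = 4.2128·69.4 = 292.4 kW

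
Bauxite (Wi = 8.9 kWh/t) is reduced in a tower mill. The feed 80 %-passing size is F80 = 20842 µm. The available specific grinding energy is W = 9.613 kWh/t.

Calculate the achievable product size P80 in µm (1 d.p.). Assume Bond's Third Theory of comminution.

Bond:  W = 10 Wi (1/√P − 1/√F)
⇒ 1/√P80 = W/(10·Wi) + 1/√F80
  = 9.6130/(10·8.9) + 1/√20842 = 0.108011 + 0.006927 = 0.114938
P80 = (1/0.114938)² = 8.7003² = 75.70 µm

P80 = 75.7 µm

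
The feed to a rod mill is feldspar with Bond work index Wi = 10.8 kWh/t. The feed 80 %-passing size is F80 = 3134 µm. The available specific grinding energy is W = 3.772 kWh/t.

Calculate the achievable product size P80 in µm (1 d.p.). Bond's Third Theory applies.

Bond:  W = 10 Wi (1/√P − 1/√F)
⇒ 1/√P80 = W/(10·Wi) + 1/√F80
  = 3.7720/(10·10.8) + 1/√3134 = 0.034926 + 0.017863 = 0.052789
P80 = (1/0.052789)² = 18.9434² = 358.85 µm

P80 = 358.9 µm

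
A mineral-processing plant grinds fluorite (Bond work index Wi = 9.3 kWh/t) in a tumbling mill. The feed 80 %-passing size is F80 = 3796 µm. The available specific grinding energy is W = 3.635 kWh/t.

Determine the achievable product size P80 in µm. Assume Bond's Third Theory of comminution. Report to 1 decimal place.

P80 = 326.8 µm

Bond:  W = 10 Wi (1/√P − 1/√F)
P80^-0.5 = F80^-0.5 + W/(10 Wi)
  = 3.6350/(10·9.3) + 1/√3796 = 0.039086 + 0.016231 = 0.055317
P80 = (1/0.055317)² = 18.0777² = 326.80 µm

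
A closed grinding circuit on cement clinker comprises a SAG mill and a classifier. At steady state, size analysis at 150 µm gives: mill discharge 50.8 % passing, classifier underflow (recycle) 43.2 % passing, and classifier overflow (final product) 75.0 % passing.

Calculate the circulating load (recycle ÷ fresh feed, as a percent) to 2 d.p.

CL = 318.42 %

Two-product formula at 150 µm:
d + r·d = r·u + o → r(d−u) = o−d
r = (75.0 − 50.8)/(50.8 − 43.2) = 24.2/7.6 = 3.1842
CL = 100·r = 318.42 %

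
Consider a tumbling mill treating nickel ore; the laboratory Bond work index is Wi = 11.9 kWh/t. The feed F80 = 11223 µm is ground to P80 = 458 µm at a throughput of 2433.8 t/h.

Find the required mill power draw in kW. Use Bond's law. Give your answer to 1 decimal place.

P = 10799.3 kW

W = 10·Wi·[P80^(−½) − F80^(−½)]
W = 10·11.9·(1/√458 − 1/√11223) = 10·11.9·(0.037288) = 4.4372 kWh/t
P_mill = W·ṁ = 4.4372·2433.8 = 10799.3 kW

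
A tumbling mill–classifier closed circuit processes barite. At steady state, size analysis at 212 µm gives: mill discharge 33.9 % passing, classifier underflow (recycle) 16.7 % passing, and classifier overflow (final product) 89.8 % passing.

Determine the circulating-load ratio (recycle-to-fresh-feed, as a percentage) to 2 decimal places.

Two-product formula at 212 µm:
(1+r)d = ru + o → r = (o−d)/(d−u)
r = (89.8 − 33.9)/(33.9 − 16.7) = 55.9/17.2 = 3.2500
CL = 100·r = 325.00 %

CL = 325.00 %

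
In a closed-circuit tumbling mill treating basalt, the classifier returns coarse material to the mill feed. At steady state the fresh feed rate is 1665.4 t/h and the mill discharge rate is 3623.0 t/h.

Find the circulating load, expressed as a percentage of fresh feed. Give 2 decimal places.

Mill node: discharge = fresh + recycle.
R = M − F = 3623.0 − 1665.4 = 1957.6 t/h
CL = 100·R/F = 100·1957.6/1665.4 = 117.55 %

CL = 117.55 %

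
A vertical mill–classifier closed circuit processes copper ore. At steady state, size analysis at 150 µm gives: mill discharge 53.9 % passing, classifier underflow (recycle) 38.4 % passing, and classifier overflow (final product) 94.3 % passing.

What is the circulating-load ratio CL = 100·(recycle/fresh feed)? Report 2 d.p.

Mass balance on the −150 µm fraction:
r = (o − d)/(d − u)
r = (94.3 − 53.9)/(53.9 − 38.4) = 40.4/15.5 = 2.6065
CL = 100·r = 260.65 %

CL = 260.65 %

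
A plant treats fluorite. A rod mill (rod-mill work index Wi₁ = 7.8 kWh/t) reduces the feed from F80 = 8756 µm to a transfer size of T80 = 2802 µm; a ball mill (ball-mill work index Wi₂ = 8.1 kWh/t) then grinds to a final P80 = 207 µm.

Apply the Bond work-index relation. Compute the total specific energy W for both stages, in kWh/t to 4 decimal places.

W = 4.7396 kWh/t

W = 10 Wi (P80^-0.5 − F80^-0.5)
Stage 1 (8756→2802 µm, Wi₁=7.8): W₁ = 10·7.8·(0.018891 − 0.010687) = 0.6400 kWh/t
Stage 2 (2802→207 µm, Wi₂=8.1): W₂ = 10·8.1·(0.069505 − 0.018891) = 4.0997 kWh/t
W = W₁ + W₂ = 0.6400 + 4.0997 = 4.7396 kWh/t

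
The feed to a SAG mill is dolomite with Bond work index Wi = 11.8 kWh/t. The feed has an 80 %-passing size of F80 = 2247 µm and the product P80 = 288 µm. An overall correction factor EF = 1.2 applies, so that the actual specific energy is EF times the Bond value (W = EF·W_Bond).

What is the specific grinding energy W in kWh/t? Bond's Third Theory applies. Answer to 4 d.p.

W = 10 Wi (1/√P80 − 1/√F80)  [Bond]
1/√288 = 0.058926;  1/√2247 = 0.021096
W = 10·11.8·(0.058926 − 0.021096) = 4.4639 kWh/t
W_actual = 1.2 × 4.4639 = 5.3567 kWh/t

W = 5.3567 kWh/t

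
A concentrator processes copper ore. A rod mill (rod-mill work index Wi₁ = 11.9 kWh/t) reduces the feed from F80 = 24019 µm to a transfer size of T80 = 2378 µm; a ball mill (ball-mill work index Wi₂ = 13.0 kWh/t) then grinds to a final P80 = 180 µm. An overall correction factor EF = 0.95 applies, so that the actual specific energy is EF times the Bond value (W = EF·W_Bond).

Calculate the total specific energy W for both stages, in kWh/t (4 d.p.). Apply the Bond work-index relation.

W = 8.2614 kWh/t

Bond: W = 10·Wi·(1/√P80 − 1/√F80)
Stage 1 (24019→2378 µm, Wi₁=11.9): W₁ = 10·11.9·(0.020507 − 0.006452) = 1.6724 kWh/t
Stage 2 (2378→180 µm, Wi₂=13.0): W₂ = 10·13.0·(0.074536 − 0.020507) = 7.0238 kWh/t
W = W₁ + W₂ = 1.6724 + 7.0238 = 8.6962 kWh/t
With EF = 0.95: W = 8.6962·0.95 = 8.2614 kWh/t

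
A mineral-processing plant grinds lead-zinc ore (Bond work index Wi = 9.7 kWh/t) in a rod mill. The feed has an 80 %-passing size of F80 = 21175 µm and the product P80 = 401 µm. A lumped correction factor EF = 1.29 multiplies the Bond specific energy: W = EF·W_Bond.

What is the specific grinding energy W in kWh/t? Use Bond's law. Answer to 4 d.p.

W = 5.3888 kWh/t

W = 10 Wi / √P80 − 10 Wi / √F80
1/√401 = 0.049938;  1/√21175 = 0.006872
W = 10·9.7·(0.049938 − 0.006872) = 4.1774 kWh/t
W_actual = 1.29 × 4.1774 = 5.3888 kWh/t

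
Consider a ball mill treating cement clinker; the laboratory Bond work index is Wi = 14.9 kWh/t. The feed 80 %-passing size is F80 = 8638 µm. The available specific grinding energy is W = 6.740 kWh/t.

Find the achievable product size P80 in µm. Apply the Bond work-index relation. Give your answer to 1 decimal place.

W = 10·Wi·(P80^(-½) − F80^(-½))
1/√P80 = 1/√F80 + W/(10·Wi)
  = 6.7400/(10·14.9) + 1/√8638 = 0.045235 + 0.010760 = 0.055994
P80 = (1/0.055994)² = 17.8589² = 318.94 µm

P80 = 318.9 µm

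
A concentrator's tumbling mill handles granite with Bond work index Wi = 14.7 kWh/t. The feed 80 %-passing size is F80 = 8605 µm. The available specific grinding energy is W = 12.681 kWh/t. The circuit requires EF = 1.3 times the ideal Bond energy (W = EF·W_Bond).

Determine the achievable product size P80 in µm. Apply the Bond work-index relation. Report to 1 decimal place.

P80 = 168.1 µm

W_Bond = 10·Wi·(1/√P₈₀ − 1/√F₈₀)
W_Bond = W / EF = 12.681 / 1.3 = 9.7546 kWh/t
P80^-0.5 = F80^-0.5 + W_Bond/(10 Wi)
  = 9.7546/(10·14.7) + 1/√8605 = 0.066358 + 0.010780 = 0.077138
P80 = (1/0.077138)² = 12.9638² = 168.06 µm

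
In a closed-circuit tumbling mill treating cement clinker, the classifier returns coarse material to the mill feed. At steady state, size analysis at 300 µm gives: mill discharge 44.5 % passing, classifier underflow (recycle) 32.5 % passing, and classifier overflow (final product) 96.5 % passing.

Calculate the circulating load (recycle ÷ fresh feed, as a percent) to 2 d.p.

CL = 433.33 %

Let r = R/F. Size balance at 300 µm:
(1+r)d = ru + o → r = (o−d)/(d−u)
r = (96.5 − 44.5)/(44.5 − 32.5) = 52.0/12.0 = 4.3333
CL = 100·r = 433.33 %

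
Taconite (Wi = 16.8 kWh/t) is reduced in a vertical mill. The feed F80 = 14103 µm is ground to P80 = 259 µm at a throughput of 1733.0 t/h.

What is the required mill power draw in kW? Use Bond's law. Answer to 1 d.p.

W = 10·Wi·(P80^(-½) − F80^(-½))
W = 10·16.8·(1/√259 − 1/√14103) = 10·16.8·(0.053716) = 9.0243 kWh/t
Power = W × throughput = 9.0243 kWh/t × 1733.0 t/h = 15639.2 kW

P = 15639.2 kW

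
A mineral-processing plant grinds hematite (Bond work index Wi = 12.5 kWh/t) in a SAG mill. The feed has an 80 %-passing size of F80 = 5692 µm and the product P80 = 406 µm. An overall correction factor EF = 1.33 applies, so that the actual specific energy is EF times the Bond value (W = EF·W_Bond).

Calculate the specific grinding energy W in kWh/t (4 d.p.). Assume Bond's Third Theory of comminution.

Bond: W = 10·Wi·(1/√P80 − 1/√F80)
1/√406 = 0.049629;  1/√5692 = 0.013255
W = 10·12.5·(0.049629 − 0.013255) = 4.5468 kWh/t
With EF = 1.33: W = 4.5468·1.33 = 6.0473 kWh/t

W = 6.0473 kWh/t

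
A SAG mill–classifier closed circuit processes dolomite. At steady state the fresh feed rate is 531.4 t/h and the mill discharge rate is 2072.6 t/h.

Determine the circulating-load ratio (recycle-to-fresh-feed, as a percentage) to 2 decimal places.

CL = 290.03 %

Steady state: M = F + R.
R = M − F = 2072.6 − 531.4 = 1541.2 t/h
CL = 100·R/F = 100·1541.2/531.4 = 290.03 %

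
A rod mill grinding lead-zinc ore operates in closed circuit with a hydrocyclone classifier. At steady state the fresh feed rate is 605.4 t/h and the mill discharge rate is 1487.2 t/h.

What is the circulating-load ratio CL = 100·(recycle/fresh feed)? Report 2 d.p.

Steady state: M = F + R.
R = M − F = 1487.2 − 605.4 = 881.8 t/h
CL = 100·R/F = 100·881.8/605.4 = 145.66 %

CL = 145.66 %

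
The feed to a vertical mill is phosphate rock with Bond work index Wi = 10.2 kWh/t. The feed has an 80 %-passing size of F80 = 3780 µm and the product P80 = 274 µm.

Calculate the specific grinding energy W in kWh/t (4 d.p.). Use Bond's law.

W = 4.5030 kWh/t

W = 10 Wi / √P80 − 10 Wi / √F80
1/√274 = 0.060412;  1/√3780 = 0.016265
W = 10·10.2·(0.060412 − 0.016265) = 4.5030 kWh/t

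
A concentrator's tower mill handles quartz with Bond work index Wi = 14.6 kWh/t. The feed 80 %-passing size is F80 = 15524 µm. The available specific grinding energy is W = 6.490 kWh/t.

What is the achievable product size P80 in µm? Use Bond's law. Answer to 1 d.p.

P80 = 363.1 µm

Bond:  W = 10 Wi (1/√P − 1/√F)
⇒ 1/√P80 = W/(10·Wi) + 1/√F80
  = 6.4900/(10·14.6) + 1/√15524 = 0.044452 + 0.008026 = 0.052478
P80 = (1/0.052478)² = 19.0556² = 363.12 µm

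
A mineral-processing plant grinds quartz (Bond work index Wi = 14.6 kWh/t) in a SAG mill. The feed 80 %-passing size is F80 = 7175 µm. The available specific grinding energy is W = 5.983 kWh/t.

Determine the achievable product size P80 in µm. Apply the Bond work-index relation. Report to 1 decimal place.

P80 = 358.9 µm

W = 10·Wi·[P80^(−½) − F80^(−½)]
⇒ 1/√P80 = W/(10 Wi) + 1/√F80
  = 5.9830/(10·14.6) + 1/√7175 = 0.040979 + 0.011806 = 0.052785
P80 = (1/0.052785)² = 18.9447² = 358.90 µm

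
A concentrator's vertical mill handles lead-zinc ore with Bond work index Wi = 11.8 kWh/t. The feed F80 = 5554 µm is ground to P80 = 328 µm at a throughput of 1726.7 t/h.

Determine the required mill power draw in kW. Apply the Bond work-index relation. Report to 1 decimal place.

P = 8516.3 kW

W = 10 Wi (P80^-0.5 − F80^-0.5)
W = 10·11.8·(1/√328 − 1/√5554) = 10·11.8·(0.041797) = 4.9321 kWh/t
Power = W × throughput = 4.9321 kWh/t × 1726.7 t/h = 8516.3 kW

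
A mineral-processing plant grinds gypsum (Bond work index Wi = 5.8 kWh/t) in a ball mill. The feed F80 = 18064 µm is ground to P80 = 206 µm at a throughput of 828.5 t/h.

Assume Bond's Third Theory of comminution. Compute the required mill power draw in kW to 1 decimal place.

P = 2990.5 kW

W = 10·Wi·[P80^(−½) − F80^(−½)]
W = 10·5.8·(1/√206 − 1/√18064) = 10·5.8·(0.062233) = 3.6095 kWh/t
P_mill = W·ṁ = 3.6095·828.5 = 2990.5 kW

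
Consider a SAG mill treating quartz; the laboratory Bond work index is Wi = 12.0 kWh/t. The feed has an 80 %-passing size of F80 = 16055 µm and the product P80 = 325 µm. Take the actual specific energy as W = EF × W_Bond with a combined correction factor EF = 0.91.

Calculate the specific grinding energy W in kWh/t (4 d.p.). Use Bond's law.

W = 10 Wi (P80^-0.5 − F80^-0.5)
1/√325 = 0.055470;  1/√16055 = 0.007892
W = 10·12.0·(0.055470 − 0.007892) = 5.7093 kWh/t
With EF = 0.91: W = 5.7093·0.91 = 5.1955 kWh/t

W = 5.1955 kWh/t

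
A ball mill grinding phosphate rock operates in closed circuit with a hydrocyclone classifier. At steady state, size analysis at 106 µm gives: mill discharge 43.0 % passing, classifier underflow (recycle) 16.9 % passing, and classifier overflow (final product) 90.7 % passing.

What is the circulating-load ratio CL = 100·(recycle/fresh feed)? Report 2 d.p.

CL = 182.76 %

Mass balance on the −106 µm fraction:
(1+r)·d = r·u + o ⇒ r = (o−d)/(d−u)
r = (90.7 − 43.0)/(43.0 − 16.9) = 47.7/26.1 = 1.8276
CL = 100·r = 182.76 %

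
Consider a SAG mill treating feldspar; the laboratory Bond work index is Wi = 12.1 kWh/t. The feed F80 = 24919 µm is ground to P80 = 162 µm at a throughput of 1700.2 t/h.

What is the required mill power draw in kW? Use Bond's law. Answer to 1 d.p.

P = 14860.0 kW

W_Bond = 10·Wi·(1/√P₈₀ − 1/√F₈₀)
W = 10·12.1·(1/√162 − 1/√24919) = 10·12.1·(0.072233) = 8.7401 kWh/t
Mill draw = 8.7401 × 1700.2 = 14860.0 kW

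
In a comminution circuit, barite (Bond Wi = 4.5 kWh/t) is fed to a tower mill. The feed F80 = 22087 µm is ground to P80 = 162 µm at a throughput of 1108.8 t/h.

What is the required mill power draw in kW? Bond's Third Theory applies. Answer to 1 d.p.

Bond: W = 10·Wi·(1/√P80 − 1/√F80)
W = 10·4.5·(1/√162 − 1/√22087) = 10·4.5·(0.071839) = 3.2327 kWh/t
P = W·T = 3.2327·1108.8 = 3584.5 kW

P = 3584.5 kW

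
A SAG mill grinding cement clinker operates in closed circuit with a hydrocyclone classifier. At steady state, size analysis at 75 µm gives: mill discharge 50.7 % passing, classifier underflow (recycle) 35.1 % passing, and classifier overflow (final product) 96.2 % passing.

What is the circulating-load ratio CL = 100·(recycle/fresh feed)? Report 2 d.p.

Classifier node, passing 75 µm:
d + r·d = r·u + o → r(d−u) = o−d
r = (96.2 − 50.7)/(50.7 − 35.1) = 45.5/15.6 = 2.9167
CL = 100·r = 291.67 %

CL = 291.67 %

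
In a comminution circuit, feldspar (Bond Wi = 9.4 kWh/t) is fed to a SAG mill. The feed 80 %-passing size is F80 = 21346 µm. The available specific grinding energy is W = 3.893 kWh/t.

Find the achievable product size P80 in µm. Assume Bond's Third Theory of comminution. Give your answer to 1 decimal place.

P80 = 429.4 µm

W_Bond = 10·Wi·(1/√P₈₀ − 1/√F₈₀)
1/√P80 = 1/√F80 + W/(10·Wi)
  = 3.8930/(10·9.4) + 1/√21346 = 0.041415 + 0.006845 = 0.048259
P80 = (1/0.048259)² = 20.7214² = 429.37 µm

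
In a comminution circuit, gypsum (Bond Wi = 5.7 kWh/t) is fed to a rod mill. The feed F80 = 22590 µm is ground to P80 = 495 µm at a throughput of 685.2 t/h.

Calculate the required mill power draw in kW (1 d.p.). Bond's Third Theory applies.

Bond:  W = 10 Wi (1/√P − 1/√F)
W = 10·5.7·(1/√495 − 1/√22590) = 10·5.7·(0.038293) = 2.1827 kWh/t
P_mill = W·ṁ = 2.1827·685.2 = 1495.6 kW

P = 1495.6 kW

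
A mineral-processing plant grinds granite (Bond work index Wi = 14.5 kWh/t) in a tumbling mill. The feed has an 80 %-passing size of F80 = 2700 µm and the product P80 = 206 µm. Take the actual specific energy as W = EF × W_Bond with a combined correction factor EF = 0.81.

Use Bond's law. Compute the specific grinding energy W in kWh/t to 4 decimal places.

W = 10 Wi / √P80 − 10 Wi / √F80
1/√206 = 0.069673;  1/√2700 = 0.019245
W = 10·14.5·(0.069673 − 0.019245) = 7.3121 kWh/t
Apply correction: 7.3121 × 0.81 = 5.9228 kWh/t

W = 5.9228 kWh/t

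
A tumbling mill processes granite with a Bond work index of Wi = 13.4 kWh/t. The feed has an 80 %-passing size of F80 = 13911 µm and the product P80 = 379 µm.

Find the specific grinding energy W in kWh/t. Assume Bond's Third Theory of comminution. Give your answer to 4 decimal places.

Bond:  W = 10 Wi (1/√P − 1/√F)
1/√379 = 0.051367;  1/√13911 = 0.008479
W = 10·13.4·(0.051367 − 0.008479) = 5.7470 kWh/t

W = 5.7470 kWh/t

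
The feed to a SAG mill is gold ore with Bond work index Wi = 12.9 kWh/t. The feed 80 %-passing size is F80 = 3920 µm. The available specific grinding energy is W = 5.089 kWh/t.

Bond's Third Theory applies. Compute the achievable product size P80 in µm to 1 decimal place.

P80 = 325.6 µm

W = 10 Wi / √P80 − 10 Wi / √F80
⇒ 1/√P80 = W/(10 Wi) + 1/√F80
  = 5.0890/(10·12.9) + 1/√3920 = 0.039450 + 0.015972 = 0.055422
P80 = (1/0.055422)² = 18.0435² = 325.57 µm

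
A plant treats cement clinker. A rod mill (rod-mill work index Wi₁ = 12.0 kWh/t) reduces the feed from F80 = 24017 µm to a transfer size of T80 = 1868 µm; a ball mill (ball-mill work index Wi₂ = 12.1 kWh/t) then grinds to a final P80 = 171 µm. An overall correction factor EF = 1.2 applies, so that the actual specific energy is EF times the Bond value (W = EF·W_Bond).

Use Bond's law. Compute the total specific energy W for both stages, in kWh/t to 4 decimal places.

W = 10.1468 kWh/t

W = 10·Wi·[P80^(−½) − F80^(−½)]
Stage 1 (24017→1868 µm, Wi₁=12.0): W₁ = 10·12.0·(0.023137 − 0.006453) = 2.0021 kWh/t
Stage 2 (1868→171 µm, Wi₂=12.1): W₂ = 10·12.1·(0.076472 − 0.023137) = 6.4535 kWh/t
W = W₁ + W₂ = 2.0021 + 6.4535 = 8.4556 kWh/t
Apply correction: 8.4556 × 1.2 = 10.1468 kWh/t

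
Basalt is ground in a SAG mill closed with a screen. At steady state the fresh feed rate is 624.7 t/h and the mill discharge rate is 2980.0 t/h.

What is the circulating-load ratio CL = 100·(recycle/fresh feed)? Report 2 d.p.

CL = 377.03 %

M = F + R at steady state, so:
R = M − F = 2980.0 − 624.7 = 2355.3 t/h
CL = 100·R/F = 100·2355.3/624.7 = 377.03 %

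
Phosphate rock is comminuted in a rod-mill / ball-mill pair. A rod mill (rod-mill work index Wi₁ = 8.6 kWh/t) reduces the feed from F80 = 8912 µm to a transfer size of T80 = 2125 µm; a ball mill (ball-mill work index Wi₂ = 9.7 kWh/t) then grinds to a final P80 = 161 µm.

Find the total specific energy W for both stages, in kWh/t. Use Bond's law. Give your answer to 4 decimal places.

W_Bond = 10·Wi·(1/√P₈₀ − 1/√F₈₀)
Stage 1 (8912→2125 µm, Wi₁=8.6): W₁ = 10·8.6·(0.021693 − 0.010593) = 0.9546 kWh/t
Stage 2 (2125→161 µm, Wi₂=9.7): W₂ = 10·9.7·(0.078811 − 0.021693) = 5.5404 kWh/t
W = W₁ + W₂ = 0.9546 + 5.5404 = 6.4951 kWh/t

W = 6.4951 kWh/t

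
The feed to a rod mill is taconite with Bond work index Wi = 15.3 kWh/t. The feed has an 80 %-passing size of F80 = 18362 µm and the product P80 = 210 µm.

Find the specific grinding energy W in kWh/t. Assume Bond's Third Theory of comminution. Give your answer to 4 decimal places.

Bond: W = 10·Wi·(1/√P80 − 1/√F80)
1/√210 = 0.069007;  1/√18362 = 0.007380
W = 10·15.3·(0.069007 − 0.007380) = 9.4289 kWh/t

W = 9.4289 kWh/t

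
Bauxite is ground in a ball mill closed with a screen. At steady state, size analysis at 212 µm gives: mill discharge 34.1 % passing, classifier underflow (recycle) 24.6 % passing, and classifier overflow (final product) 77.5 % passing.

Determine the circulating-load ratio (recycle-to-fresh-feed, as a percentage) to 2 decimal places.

Two-product formula at 212 µm:
r = (o − d)/(d − u)
r = (77.5 − 34.1)/(34.1 − 24.6) = 43.4/9.5 = 4.5684
CL = 100·r = 456.84 %

CL = 456.84 %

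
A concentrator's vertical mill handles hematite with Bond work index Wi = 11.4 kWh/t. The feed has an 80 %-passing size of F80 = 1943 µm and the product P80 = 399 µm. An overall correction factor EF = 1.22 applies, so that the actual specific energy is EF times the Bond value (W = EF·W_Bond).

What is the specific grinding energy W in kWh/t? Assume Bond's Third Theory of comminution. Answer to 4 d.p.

W = 3.8075 kWh/t

W = 10 Wi / √P80 − 10 Wi / √F80
1/√399 = 0.050063;  1/√1943 = 0.022686
W = 10·11.4·(0.050063 − 0.022686) = 3.1209 kWh/t
With EF = 1.22: W = 3.1209·1.22 = 3.8075 kWh/t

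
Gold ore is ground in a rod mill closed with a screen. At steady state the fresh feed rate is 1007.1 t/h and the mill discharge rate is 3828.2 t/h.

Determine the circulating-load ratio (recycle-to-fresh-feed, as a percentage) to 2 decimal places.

Discharge = new feed + return, hence
R = M − F = 3828.2 − 1007.1 = 2821.1 t/h
CL = 100·R/F = 100·2821.1/1007.1 = 280.12 %

CL = 280.12 %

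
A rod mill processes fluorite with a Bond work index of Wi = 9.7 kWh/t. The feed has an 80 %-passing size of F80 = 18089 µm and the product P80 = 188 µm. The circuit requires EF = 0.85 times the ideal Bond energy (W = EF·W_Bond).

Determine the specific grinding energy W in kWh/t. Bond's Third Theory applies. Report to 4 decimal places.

W = 5.4003 kWh/t

W = 10 Wi (P80^-0.5 − F80^-0.5)
1/√188 = 0.072932;  1/√18089 = 0.007435
W = 10·9.7·(0.072932 − 0.007435) = 6.3532 kWh/t
With EF = 0.85: W = 6.3532·0.85 = 5.4003 kWh/t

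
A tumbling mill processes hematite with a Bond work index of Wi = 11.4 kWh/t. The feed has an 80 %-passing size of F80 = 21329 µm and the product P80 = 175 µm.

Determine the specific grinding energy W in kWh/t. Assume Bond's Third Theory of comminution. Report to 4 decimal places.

W = 7.8370 kWh/t

W = 10 Wi (1/√P80 − 1/√F80)  [Bond]
1/√175 = 0.075593;  1/√21329 = 0.006847
W = 10·11.4·(0.075593 − 0.006847) = 7.8370 kWh/t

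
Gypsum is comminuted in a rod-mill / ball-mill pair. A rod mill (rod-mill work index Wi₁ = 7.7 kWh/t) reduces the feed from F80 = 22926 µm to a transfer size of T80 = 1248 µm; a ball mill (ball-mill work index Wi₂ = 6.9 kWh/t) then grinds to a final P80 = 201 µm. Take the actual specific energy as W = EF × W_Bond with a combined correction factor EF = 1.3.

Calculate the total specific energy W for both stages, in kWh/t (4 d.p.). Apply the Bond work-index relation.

W = 5.9602 kWh/t

W_Bond = 10·Wi·(1/√P₈₀ − 1/√F₈₀)
Stage 1 (22926→1248 µm, Wi₁=7.7): W₁ = 10·7.7·(0.028307 − 0.006604) = 1.6711 kWh/t
Stage 2 (1248→201 µm, Wi₂=6.9): W₂ = 10·6.9·(0.070535 − 0.028307) = 2.9137 kWh/t
W = W₁ + W₂ = 1.6711 + 2.9137 = 4.5848 kWh/t
With EF = 1.3: W = 4.5848·1.3 = 5.9602 kWh/t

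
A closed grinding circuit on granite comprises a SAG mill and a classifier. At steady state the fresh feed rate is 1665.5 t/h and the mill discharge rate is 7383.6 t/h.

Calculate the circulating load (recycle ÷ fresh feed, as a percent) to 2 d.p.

M = F + R at steady state, so:
R = M − F = 7383.6 − 1665.5 = 5718.1 t/h
CL = 100·R/F = 100·5718.1/1665.5 = 343.33 %

CL = 343.33 %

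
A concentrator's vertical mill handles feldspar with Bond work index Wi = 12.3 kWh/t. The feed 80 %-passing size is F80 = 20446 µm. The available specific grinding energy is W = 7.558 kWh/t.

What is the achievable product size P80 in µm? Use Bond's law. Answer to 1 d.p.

W = 10 Wi (P80^-0.5 − F80^-0.5)
P80^(−½) = W/(10 Wi) + F80^(−½)
  = 7.5580/(10·12.3) + 1/√20446 = 0.061447 + 0.006994 = 0.068441
P80 = (1/0.068441)² = 14.6112² = 213.49 µm

P80 = 213.5 µm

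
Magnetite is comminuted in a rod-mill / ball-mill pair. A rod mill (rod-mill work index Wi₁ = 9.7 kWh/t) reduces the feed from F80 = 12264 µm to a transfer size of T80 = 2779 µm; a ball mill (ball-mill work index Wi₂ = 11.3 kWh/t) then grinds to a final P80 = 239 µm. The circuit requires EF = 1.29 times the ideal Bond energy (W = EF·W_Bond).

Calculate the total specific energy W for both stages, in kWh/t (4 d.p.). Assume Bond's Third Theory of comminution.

W = 7.9076 kWh/t

W = 10 Wi (P80^-0.5 − F80^-0.5)
Stage 1 (12264→2779 µm, Wi₁=9.7): W₁ = 10·9.7·(0.018969 − 0.009030) = 0.9641 kWh/t
Stage 2 (2779→239 µm, Wi₂=11.3): W₂ = 10·11.3·(0.064685 − 0.018969) = 5.1658 kWh/t
W = W₁ + W₂ = 0.9641 + 5.1658 = 6.1299 kWh/t
Corrected W = EF·W_Bond = 1.29·6.1299 = 7.9076 kWh/t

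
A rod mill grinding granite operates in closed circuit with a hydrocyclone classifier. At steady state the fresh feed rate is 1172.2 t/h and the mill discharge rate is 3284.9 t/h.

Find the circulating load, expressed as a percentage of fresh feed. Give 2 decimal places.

CL = 180.23 %

M = F + R at steady state, so:
R = M − F = 3284.9 − 1172.2 = 2112.7 t/h
CL = 100·R/F = 100·2112.7/1172.2 = 180.23 %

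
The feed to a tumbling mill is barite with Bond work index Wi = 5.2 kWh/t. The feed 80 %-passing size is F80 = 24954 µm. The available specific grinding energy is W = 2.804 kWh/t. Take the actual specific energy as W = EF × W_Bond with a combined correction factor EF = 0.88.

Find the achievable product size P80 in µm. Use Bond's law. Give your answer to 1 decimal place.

W = 10·Wi·[P80^(−½) − F80^(−½)]
W_Bond = W / EF = 2.804 / 0.88 = 3.1864 kWh/t
1/√P80 = 1/√F80 + W_Bond/(10·Wi)
  = 3.1864/(10·5.2) + 1/√24954 = 0.061276 + 0.006330 = 0.067607
P80 = (1/0.067607)² = 14.7915² = 218.79 µm

P80 = 218.8 µm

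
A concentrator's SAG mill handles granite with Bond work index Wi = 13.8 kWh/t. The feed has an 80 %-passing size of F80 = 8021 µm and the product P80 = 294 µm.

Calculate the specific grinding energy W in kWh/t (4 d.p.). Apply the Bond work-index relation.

W = 6.5075 kWh/t

Bond: W = 10·Wi·(1/√P80 − 1/√F80)
1/√294 = 0.058321;  1/√8021 = 0.011166
W = 10·13.8·(0.058321 − 0.011166) = 6.5075 kWh/t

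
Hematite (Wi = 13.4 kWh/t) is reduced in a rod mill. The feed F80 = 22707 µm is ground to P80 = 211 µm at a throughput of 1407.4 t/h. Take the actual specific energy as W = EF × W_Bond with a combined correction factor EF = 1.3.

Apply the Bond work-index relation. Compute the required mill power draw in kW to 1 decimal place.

P = 15251.1 kW

W_Bond = 10·Wi·(1/√P₈₀ − 1/√F₈₀)
W = 10·13.4·(1/√211 − 1/√22707) = 10·13.4·(0.062207) = 8.3357 kWh/t
W_actual = 1.3 × 8.3357 = 10.8364 kWh/t
P = W·T = 10.8364·1407.4 = 15251.1 kW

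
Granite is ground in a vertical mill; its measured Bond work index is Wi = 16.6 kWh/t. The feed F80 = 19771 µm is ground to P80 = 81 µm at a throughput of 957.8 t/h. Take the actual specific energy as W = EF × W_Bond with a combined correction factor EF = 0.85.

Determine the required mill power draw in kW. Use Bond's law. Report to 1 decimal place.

W = 10 Wi (P80^-0.5 − F80^-0.5)
W = 10·16.6·(1/√81 − 1/√19771) = 10·16.6·(0.103999) = 17.2639 kWh/t
Apply correction: 17.2639 × 0.85 = 14.6743 kWh/t
Power = W × throughput = 14.6743 kWh/t × 957.8 t/h = 14055.0 kW

P = 14055.0 kW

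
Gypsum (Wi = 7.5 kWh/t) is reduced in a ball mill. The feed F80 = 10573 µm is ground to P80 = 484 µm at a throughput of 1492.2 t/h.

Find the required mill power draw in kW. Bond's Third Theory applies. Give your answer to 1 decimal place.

P = 3998.6 kW

W = 10·Wi·[P80^(−½) − F80^(−½)]
W = 10·7.5·(1/√484 − 1/√10573) = 10·7.5·(0.035729) = 2.6797 kWh/t
P = W·T = 2.6797·1492.2 = 3998.6 kW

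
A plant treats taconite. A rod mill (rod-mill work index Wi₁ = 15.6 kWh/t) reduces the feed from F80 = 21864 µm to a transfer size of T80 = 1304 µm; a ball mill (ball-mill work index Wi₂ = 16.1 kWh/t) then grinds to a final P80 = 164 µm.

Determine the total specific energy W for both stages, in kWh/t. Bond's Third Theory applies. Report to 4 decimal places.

W = 10 Wi (1/√P80 − 1/√F80)  [Bond]
Stage 1 (21864→1304 µm, Wi₁=15.6): W₁ = 10·15.6·(0.027692 − 0.006763) = 3.2650 kWh/t
Stage 2 (1304→164 µm, Wi₂=16.1): W₂ = 10·16.1·(0.078087 − 0.027692) = 8.1135 kWh/t
W = W₁ + W₂ = 3.2650 + 8.1135 = 11.3785 kWh/t

W = 11.3785 kWh/t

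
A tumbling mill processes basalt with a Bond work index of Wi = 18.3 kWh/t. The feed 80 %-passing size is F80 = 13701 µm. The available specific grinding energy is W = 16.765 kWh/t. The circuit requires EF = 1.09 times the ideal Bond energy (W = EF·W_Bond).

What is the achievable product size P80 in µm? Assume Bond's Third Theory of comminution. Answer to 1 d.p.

P80 = 116.6 µm

Bond: W = 10·Wi·(1/√P80 − 1/√F80)
W_Bond = W / EF = 16.765 / 1.09 = 15.3807 kWh/t
P80^(−½) = W_Bond/(10 Wi) + F80^(−½)
  = 15.3807/(10·18.3) + 1/√13701 = 0.084048 + 0.008543 = 0.092591
P80 = (1/0.092591)² = 10.8002² = 116.64 µm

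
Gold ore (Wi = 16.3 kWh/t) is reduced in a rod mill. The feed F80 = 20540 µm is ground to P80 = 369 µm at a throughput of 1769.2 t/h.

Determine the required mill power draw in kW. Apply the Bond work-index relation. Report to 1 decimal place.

W = 10 Wi / √P80 − 10 Wi / √F80
W = 10·16.3·(1/√369 − 1/√20540) = 10·16.3·(0.045080) = 7.3481 kWh/t
Power = W × throughput = 7.3481 kWh/t × 1769.2 t/h = 13000.3 kW

P = 13000.3 kW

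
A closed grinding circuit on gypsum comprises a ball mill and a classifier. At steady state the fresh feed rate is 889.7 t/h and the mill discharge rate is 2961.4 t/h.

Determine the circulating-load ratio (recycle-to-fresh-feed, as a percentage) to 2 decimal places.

CL = 232.85 %

M = F + R at steady state, so:
R = M − F = 2961.4 − 889.7 = 2071.7 t/h
CL = 100·R/F = 100·2071.7/889.7 = 232.85 %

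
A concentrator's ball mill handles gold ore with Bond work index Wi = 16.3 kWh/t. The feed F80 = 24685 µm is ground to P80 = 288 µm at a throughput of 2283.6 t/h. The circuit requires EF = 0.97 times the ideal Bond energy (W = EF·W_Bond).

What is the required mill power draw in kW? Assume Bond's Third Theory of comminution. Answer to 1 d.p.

W = 10 Wi (1/√P80 − 1/√F80)  [Bond]
W = 10·16.3·(1/√288 − 1/√24685) = 10·16.3·(0.052561) = 8.5674 kWh/t
W_actual = 0.97 × 8.5674 = 8.3104 kWh/t
P = W·T = 8.3104·2283.6 = 18977.6 kW

P = 18977.6 kW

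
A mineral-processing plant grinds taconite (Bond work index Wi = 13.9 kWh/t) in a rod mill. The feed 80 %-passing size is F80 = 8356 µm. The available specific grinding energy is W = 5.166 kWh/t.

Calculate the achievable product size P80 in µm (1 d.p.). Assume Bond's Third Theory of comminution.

Bond: W = 10·Wi·(1/√P80 − 1/√F80)
1/√P80 = 1/√F80 + W/(10·Wi)
  = 5.1660/(10·13.9) + 1/√8356 = 0.037165 + 0.010940 = 0.048105
P80 = (1/0.048105)² = 20.7878² = 432.13 µm

P80 = 432.1 µm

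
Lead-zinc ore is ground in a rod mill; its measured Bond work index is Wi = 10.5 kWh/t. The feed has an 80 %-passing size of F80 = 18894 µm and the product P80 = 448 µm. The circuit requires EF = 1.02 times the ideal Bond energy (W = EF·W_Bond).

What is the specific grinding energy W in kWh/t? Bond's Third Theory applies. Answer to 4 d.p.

W = 4.2808 kWh/t

W = 10·Wi·(P80^(-½) − F80^(-½))
1/√448 = 0.047246;  1/√18894 = 0.007275
W = 10·10.5·(0.047246 − 0.007275) = 4.1969 kWh/t
With EF = 1.02: W = 4.1969·1.02 = 4.2808 kWh/t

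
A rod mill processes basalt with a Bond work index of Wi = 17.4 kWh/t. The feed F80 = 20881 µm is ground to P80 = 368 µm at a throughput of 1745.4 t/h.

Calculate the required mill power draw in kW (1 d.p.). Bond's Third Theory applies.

W = 10 Wi / √P80 − 10 Wi / √F80
W = 10·17.4·(1/√368 − 1/√20881) = 10·17.4·(0.045208) = 7.8662 kWh/t
Power = W × throughput = 7.8662 kWh/t × 1745.4 t/h = 13729.7 kW

P = 13729.7 kW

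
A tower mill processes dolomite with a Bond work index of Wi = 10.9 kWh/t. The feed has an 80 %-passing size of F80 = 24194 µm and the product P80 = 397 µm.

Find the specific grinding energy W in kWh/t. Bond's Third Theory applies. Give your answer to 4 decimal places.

W = 10·Wi·[P80^(−½) − F80^(−½)]
1/√397 = 0.050189;  1/√24194 = 0.006429
W = 10·10.9·(0.050189 − 0.006429) = 4.7698 kWh/t

W = 4.7698 kWh/t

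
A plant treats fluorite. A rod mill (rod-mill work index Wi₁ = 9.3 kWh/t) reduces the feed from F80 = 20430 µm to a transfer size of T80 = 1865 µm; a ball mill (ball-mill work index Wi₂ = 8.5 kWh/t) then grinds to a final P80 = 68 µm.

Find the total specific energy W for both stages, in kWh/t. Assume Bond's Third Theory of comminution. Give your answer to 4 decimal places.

W = 9.8424 kWh/t

W = 10 Wi (P80^-0.5 − F80^-0.5)
Stage 1 (20430→1865 µm, Wi₁=9.3): W₁ = 10·9.3·(0.023156 − 0.006996) = 1.5028 kWh/t
Stage 2 (1865→68 µm, Wi₂=8.5): W₂ = 10·8.5·(0.121268 − 0.023156) = 8.3395 kWh/t
W = W₁ + W₂ = 1.5028 + 8.3395 = 9.8424 kWh/t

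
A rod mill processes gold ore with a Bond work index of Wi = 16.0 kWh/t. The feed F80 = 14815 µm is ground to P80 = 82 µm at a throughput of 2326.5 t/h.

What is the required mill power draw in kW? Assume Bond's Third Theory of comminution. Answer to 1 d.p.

P = 38048.8 kW

W = 10·Wi·(P80^(-½) − F80^(-½))
W = 10·16.0·(1/√82 − 1/√14815) = 10·16.0·(0.102216) = 16.3545 kWh/t
Mill draw = 16.3545 × 2326.5 = 38048.8 kW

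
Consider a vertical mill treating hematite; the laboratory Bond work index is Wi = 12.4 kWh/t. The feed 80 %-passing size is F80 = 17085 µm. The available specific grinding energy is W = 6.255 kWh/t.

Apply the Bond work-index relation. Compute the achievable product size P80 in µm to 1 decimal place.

Bond:  W = 10 Wi (1/√P − 1/√F)
P80^-0.5 = F80^-0.5 + W/(10 Wi)
  = 6.2550/(10·12.4) + 1/√17085 = 0.050444 + 0.007651 = 0.058094
P80 = (1/0.058094)² = 17.2135² = 296.30 µm

P80 = 296.3 µm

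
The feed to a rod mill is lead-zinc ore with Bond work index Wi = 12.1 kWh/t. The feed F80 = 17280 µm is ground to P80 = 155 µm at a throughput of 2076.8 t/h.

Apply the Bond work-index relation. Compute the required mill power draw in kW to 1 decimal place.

W_Bond = 10·Wi·(1/√P₈₀ − 1/√F₈₀)
W = 10·12.1·(1/√155 − 1/√17280) = 10·12.1·(0.072715) = 8.7985 kWh/t
Mill draw = 8.7985 × 2076.8 = 18272.7 kW

P = 18272.7 kW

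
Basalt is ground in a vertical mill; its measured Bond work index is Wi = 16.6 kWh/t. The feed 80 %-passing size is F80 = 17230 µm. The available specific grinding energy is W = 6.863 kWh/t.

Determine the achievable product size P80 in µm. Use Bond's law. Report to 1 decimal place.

P80 = 417.1 µm

W = 10·Wi·(P80^(-½) − F80^(-½))
P80^-0.5 = F80^-0.5 + W/(10 Wi)
  = 6.8630/(10·16.6) + 1/√17230 = 0.041343 + 0.007618 = 0.048962
P80 = (1/0.048962)² = 20.4241² = 417.15 µm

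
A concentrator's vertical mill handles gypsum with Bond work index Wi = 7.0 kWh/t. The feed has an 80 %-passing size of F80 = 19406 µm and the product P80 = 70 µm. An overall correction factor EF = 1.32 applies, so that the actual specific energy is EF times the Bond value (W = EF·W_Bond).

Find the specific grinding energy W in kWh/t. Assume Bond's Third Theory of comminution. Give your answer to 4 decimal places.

W = 10.3806 kWh/t

W = 10 Wi / √P80 − 10 Wi / √F80
1/√70 = 0.119523;  1/√19406 = 0.007178
W = 10·7.0·(0.119523 − 0.007178) = 7.8641 kWh/t
With EF = 1.32: W = 7.8641·1.32 = 10.3806 kWh/t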